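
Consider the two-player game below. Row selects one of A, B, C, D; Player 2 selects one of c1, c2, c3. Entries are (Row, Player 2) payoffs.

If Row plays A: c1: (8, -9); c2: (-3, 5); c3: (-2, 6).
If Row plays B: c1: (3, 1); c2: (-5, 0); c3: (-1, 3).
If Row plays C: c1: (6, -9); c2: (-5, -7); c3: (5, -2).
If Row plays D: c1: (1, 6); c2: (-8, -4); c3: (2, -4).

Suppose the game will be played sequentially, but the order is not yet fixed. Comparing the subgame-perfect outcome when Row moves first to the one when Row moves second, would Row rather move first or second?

If Row leads: Player 2's best replies are A→c3, B→c3, C→c3, D→c1; Row's induced payoffs -2, -1, 5, 1; outcome (C, c3), payoffs (5, -2).
If Player 2 leads: Row's best replies are c1→A, c2→A, c3→C; Player 2's induced payoffs -9, 5, -2; outcome (A, c2), payoffs (-3, 5).
Row gets 5 moving first and -3 moving second, so Row prefers to move first.

first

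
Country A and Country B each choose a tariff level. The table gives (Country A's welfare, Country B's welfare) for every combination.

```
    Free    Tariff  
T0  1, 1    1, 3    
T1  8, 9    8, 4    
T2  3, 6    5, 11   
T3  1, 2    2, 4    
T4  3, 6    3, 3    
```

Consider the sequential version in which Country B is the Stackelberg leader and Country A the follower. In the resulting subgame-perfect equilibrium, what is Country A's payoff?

8

Solve by backward induction (Country B leads).
- Free: BR = T1, leader payoff 9.
- Tariff: BR = T1, leader payoff 4.
Among 9, 4, the best is 9 at Free. Subgame-perfect outcome: (T1, Free) with payoffs (8, 9).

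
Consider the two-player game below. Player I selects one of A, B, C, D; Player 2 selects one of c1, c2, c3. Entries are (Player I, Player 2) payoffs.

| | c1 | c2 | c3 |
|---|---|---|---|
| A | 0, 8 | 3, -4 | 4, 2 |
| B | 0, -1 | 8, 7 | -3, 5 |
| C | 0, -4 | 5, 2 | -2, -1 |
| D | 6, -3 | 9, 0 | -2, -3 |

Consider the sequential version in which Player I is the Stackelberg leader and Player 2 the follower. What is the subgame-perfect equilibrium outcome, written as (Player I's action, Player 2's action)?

(D, c2)

Backward induction with Player I moving first.
- A → Player 2 plays c1 (best of 8, -4, 2); Player I gets 0.
- B → Player 2 plays c2 (best of -1, 7, 5); Player I gets 8.
- C → Player 2 plays c2 (best of -4, 2, -1); Player I gets 5.
- D → Player 2 plays c2 (best of -3, 0, -3); Player I gets 9.
Maximizing over 0, 8, 5, 9, Player I chooses D. Subgame-perfect outcome: (D, c2) with payoffs (9, 0).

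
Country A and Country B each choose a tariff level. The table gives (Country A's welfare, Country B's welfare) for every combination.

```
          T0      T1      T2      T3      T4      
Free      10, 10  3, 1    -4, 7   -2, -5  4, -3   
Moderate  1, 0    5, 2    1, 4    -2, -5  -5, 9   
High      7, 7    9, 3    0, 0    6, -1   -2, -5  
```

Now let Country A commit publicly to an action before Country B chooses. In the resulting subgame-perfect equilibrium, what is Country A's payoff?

10

Backward induction with Country A moving first.
- Free: BR = T0, leader payoff 10.
- Moderate: BR = T4, leader payoff -5.
- High: BR = T0, leader payoff 7.
Maximizing over 10, -5, 7, Country A chooses Free. Subgame-perfect outcome: (Free, T0) with payoffs (10, 10).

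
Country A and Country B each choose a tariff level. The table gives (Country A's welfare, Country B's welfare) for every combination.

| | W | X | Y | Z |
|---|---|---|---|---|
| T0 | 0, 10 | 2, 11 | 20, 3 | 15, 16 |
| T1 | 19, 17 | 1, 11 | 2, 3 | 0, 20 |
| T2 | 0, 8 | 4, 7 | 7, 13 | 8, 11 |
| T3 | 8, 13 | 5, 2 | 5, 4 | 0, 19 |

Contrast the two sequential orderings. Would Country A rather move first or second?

If Country A leads: Country B's best replies are T0→Z, T1→Z, T2→Y, T3→Z; Country A's induced payoffs 15, 0, 7, 0; outcome (T0, Z), payoffs (15, 16).
If Country B leads: Country A's best replies are W→T1, X→T3, Y→T0, Z→T0; Country B's induced payoffs 17, 2, 3, 16; outcome (T1, W), payoffs (19, 17).
Country A gets 15 moving first and 19 moving second, so Country A prefers to move second.

second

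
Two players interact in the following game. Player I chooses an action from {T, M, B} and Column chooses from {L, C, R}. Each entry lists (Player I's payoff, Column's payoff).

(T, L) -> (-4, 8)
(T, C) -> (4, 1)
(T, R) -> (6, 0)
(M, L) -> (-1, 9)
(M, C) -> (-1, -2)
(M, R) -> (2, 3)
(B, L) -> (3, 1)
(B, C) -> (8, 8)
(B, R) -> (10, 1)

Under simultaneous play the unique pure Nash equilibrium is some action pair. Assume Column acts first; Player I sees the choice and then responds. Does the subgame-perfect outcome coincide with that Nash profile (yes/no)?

Work backward from Player I's decision.
- L → Player I plays B (best of -4, -1, 3); Column gets 1.
- C → Player I plays B (best of 4, -1, 8); Column gets 8.
- R → Player I plays B (best of 6, 2, 10); Column gets 1.
Column's induced payoffs are 1, 8, 1, so Column commits to C. Subgame-perfect outcome: (B, C) with payoffs (8, 8).
For the simultaneous game, intersect best replies.
Player I's best replies: L→B; C→B; R→B.
Column's best replies: T→L; M→L; B→C.
The unique mutual best reply is (B, C), giving (8, 8).
Sequential outcome (B, C) coincides with the Nash profile (B, C).

yes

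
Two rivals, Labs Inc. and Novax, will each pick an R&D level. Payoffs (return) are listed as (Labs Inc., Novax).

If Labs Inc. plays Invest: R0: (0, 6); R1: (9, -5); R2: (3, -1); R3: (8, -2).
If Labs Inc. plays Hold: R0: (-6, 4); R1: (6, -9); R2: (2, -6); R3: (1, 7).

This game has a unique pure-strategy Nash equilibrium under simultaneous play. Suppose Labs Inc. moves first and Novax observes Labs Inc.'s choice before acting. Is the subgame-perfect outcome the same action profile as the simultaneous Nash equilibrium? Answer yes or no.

no

Solve by backward induction (Labs Inc. leads).
- Invest: Novax compares 6, -5, -1, -2 and picks R0; Labs Inc. would get 0.
- Hold: Novax compares 4, -9, -6, 7 and picks R3; Labs Inc. would get 1.
Maximizing over 0, 1, Labs Inc. chooses Hold. Subgame-perfect outcome: (Hold, R3) with payoffs (1, 7).
For the simultaneous game, intersect best replies.
Labs Inc.'s best replies: R0→Invest; R1→Invest; R2→Invest; R3→Invest.
Novax's best replies: Invest→R0; Hold→R3.
The unique mutual best reply is (Invest, R0), giving (0, 6).
Sequential outcome (Hold, R3) differs from the Nash profile (Invest, R0).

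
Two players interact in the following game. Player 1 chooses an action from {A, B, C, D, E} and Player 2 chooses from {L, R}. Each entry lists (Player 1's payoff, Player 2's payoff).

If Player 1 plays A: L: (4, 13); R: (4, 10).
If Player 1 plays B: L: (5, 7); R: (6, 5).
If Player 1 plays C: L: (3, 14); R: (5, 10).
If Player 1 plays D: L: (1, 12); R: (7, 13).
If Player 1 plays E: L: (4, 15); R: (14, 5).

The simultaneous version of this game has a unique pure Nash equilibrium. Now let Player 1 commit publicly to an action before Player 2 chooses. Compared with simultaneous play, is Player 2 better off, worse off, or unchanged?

better off

Player 2 best-responds to each possible Player 1 move:
- A → Player 2 plays L (best of 13, 10); Player 1 gets 4.
- B → Player 2 plays L (best of 7, 5); Player 1 gets 5.
- C → Player 2 plays L (best of 14, 10); Player 1 gets 3.
- D → Player 2 plays R (best of 12, 13); Player 1 gets 7.
- E → Player 2 plays L (best of 15, 5); Player 1 gets 4.
Player 1's induced payoffs are 4, 5, 3, 7, 4, so Player 1 commits to D. Subgame-perfect outcome: (D, R) with payoffs (7, 13).
Now find the simultaneous Nash equilibrium.
Player 1's best replies: L→B; R→E.
Player 2's best replies: A→L; B→L; C→L; D→R; E→L.
The unique mutual best reply is (B, L), giving (5, 7).
Player 2 earns 13 sequentially versus 7 at the Nash outcome: better off.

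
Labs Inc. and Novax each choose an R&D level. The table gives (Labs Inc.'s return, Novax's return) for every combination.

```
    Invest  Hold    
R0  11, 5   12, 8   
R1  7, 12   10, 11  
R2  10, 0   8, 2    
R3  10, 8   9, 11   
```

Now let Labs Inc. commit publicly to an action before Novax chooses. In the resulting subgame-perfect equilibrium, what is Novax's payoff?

8

Solve by backward induction (Labs Inc. leads).
- R0 → Novax plays Hold (best of 5, 8); Labs Inc. gets 12.
- R1 → Novax plays Invest (best of 12, 11); Labs Inc. gets 7.
- R2 → Novax plays Hold (best of 0, 2); Labs Inc. gets 8.
- R3 → Novax plays Hold (best of 8, 11); Labs Inc. gets 9.
Labs Inc.'s induced payoffs are 12, 7, 8, 9, so Labs Inc. commits to R0. Subgame-perfect outcome: (R0, Hold) with payoffs (12, 8).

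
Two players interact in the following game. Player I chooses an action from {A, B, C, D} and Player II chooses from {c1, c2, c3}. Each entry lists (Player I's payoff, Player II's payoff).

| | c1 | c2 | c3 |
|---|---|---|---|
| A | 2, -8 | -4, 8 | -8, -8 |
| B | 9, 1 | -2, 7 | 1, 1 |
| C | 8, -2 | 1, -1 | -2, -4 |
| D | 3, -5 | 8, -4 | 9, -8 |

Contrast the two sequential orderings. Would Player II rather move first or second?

If Player I leads: Player II's best replies are A→c2, B→c2, C→c2, D→c2; Player I's induced payoffs -4, -2, 1, 8; outcome (D, c2), payoffs (8, -4).
If Player II leads: Player I's best replies are c1→B, c2→D, c3→D; Player II's induced payoffs 1, -4, -8; outcome (B, c1), payoffs (9, 1).
Player II gets 1 moving first and -4 moving second, so Player II prefers to move first.

first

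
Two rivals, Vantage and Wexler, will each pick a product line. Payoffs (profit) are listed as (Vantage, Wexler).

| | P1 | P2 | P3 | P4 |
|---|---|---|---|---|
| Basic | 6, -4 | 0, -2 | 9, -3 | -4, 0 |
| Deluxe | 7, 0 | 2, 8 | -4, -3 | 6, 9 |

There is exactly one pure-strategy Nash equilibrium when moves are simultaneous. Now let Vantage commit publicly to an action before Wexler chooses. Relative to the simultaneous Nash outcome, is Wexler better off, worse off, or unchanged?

Backward induction with Vantage moving first.
- Basic: BR = P4, leader payoff -4.
- Deluxe: BR = P4, leader payoff 6.
Vantage's induced payoffs are -4, 6, so Vantage commits to Deluxe. Subgame-perfect outcome: (Deluxe, P4) with payoffs (6, 9).
Under simultaneous play:
Vantage's best replies: P1→Deluxe; P2→Deluxe; P3→Basic; P4→Deluxe.
Wexler's best replies: Basic→P4; Deluxe→P4.
The unique mutual best reply is (Deluxe, P4), giving (6, 9).
Wexler earns 9 sequentially versus 9 at the Nash outcome: unchanged.

unchanged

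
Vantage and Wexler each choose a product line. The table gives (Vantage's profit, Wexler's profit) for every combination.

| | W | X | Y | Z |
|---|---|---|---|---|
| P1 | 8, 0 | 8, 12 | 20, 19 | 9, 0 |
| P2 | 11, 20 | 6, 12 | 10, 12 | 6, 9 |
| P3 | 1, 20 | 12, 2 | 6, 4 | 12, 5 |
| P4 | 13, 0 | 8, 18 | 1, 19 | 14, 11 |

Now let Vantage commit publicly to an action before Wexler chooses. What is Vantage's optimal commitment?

P1

Wexler best-responds to each possible Vantage move:
- P1 → Wexler plays Y (best of 0, 12, 19, 0); Vantage gets 20.
- P2 → Wexler plays W (best of 20, 12, 12, 9); Vantage gets 11.
- P3 → Wexler plays W (best of 20, 2, 4, 5); Vantage gets 1.
- P4 → Wexler plays Y (best of 0, 18, 19, 11); Vantage gets 1.
Maximizing over 20, 11, 1, 1, Vantage chooses P1. Subgame-perfect outcome: (P1, Y) with payoffs (20, 19).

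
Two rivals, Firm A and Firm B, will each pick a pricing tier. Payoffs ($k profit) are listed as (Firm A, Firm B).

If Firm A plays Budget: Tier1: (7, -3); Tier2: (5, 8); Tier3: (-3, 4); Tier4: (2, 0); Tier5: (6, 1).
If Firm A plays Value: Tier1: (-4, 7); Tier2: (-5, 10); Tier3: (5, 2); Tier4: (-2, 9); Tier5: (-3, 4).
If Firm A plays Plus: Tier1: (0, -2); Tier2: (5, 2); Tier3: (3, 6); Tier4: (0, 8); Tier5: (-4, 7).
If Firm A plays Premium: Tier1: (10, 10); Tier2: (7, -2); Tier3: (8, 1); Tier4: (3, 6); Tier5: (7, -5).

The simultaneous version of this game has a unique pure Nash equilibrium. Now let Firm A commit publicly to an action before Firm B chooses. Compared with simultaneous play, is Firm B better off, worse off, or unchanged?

Backward induction with Firm A moving first.
- Budget: Firm B compares -3, 8, 4, 0, 1 and picks Tier2; Firm A would get 5.
- Value: Firm B compares 7, 10, 2, 9, 4 and picks Tier2; Firm A would get -5.
- Plus: Firm B compares -2, 2, 6, 8, 7 and picks Tier4; Firm A would get 0.
- Premium: Firm B compares 10, -2, 1, 6, -5 and picks Tier1; Firm A would get 10.
Among 5, -5, 0, 10, the best is 10 at Premium. Subgame-perfect outcome: (Premium, Tier1) with payoffs (10, 10).
Under simultaneous play:
Firm A's best replies: Tier1→Premium; Tier2→Premium; Tier3→Premium; Tier4→Premium; Tier5→Premium.
Firm B's best replies: Budget→Tier2; Value→Tier2; Plus→Tier4; Premium→Tier1.
Only (Premium, Tier1) has each player best-responding; Nash payoffs (10, 10).
Firm B earns 10 sequentially versus 10 at the Nash outcome: unchanged.

unchanged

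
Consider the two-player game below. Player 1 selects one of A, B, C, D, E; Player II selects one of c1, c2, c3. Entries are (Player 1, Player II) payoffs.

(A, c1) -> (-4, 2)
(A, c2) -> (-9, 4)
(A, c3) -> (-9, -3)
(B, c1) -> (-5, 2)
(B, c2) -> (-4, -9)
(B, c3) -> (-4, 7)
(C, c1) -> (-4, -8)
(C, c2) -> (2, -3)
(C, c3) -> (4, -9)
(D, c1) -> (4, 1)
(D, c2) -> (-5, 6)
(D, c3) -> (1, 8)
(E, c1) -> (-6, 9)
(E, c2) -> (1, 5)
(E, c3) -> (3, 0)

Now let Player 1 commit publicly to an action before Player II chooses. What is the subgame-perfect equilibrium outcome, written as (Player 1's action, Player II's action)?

Work backward from Player II's decision.
- A → Player II plays c2 (best of 2, 4, -3); Player 1 gets -9.
- B → Player II plays c3 (best of 2, -9, 7); Player 1 gets -4.
- C → Player II plays c2 (best of -8, -3, -9); Player 1 gets 2.
- D → Player II plays c3 (best of 1, 6, 8); Player 1 gets 1.
- E → Player II plays c1 (best of 9, 5, 0); Player 1 gets -6.
Among -9, -4, 2, 1, -6, the best is 2 at C. Subgame-perfect outcome: (C, c2) with payoffs (2, -3).

(C, c2)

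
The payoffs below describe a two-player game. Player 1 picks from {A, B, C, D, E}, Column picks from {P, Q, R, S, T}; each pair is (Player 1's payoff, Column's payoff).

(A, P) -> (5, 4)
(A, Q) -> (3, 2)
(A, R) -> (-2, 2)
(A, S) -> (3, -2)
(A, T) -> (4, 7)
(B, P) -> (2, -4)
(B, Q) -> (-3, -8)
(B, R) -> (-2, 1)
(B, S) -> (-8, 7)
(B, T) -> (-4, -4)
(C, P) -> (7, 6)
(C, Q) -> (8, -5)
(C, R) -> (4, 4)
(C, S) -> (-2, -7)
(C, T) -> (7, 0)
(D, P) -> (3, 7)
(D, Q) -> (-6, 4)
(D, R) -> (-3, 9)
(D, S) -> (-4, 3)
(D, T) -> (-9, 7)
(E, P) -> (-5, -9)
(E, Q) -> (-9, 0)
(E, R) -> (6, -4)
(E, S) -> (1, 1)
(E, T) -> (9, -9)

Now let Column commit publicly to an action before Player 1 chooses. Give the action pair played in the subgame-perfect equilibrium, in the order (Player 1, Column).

(C, P)

Solve by backward induction (Column leads).
- P: BR = C, leader payoff 6.
- Q: BR = C, leader payoff -5.
- R: BR = E, leader payoff -4.
- S: BR = A, leader payoff -2.
- T: BR = E, leader payoff -9.
Among 6, -5, -4, -2, -9, the best is 6 at P. Subgame-perfect outcome: (C, P) with payoffs (7, 6).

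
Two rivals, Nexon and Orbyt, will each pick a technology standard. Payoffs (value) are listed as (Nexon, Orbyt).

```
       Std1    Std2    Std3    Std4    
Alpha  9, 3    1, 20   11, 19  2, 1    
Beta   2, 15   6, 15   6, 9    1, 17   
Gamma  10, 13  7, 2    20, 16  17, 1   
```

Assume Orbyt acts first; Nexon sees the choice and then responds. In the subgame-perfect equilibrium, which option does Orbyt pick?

Std3

Work backward from Nexon's decision.
- Std1: BR = Gamma, leader payoff 13.
- Std2: BR = Gamma, leader payoff 2.
- Std3: BR = Gamma, leader payoff 16.
- Std4: BR = Gamma, leader payoff 1.
Among 13, 2, 16, 1, the best is 16 at Std3. Subgame-perfect outcome: (Gamma, Std3) with payoffs (20, 16).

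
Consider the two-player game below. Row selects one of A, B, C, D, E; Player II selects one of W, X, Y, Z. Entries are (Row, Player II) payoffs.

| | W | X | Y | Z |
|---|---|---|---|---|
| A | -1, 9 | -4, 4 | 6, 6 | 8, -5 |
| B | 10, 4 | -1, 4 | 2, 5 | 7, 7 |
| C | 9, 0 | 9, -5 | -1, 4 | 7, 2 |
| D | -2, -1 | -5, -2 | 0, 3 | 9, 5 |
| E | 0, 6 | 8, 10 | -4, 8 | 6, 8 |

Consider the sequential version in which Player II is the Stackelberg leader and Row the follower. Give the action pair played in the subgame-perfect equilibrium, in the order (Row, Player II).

(A, Y)

Work backward from Row's decision.
- W → Row plays B (best of -1, 10, 9, -2, 0); Player II gets 4.
- X → Row plays C (best of -4, -1, 9, -5, 8); Player II gets -5.
- Y → Row plays A (best of 6, 2, -1, 0, -4); Player II gets 6.
- Z → Row plays D (best of 8, 7, 7, 9, 6); Player II gets 5.
Player II's induced payoffs are 4, -5, 6, 5, so Player II commits to Y. Subgame-perfect outcome: (A, Y) with payoffs (6, 6).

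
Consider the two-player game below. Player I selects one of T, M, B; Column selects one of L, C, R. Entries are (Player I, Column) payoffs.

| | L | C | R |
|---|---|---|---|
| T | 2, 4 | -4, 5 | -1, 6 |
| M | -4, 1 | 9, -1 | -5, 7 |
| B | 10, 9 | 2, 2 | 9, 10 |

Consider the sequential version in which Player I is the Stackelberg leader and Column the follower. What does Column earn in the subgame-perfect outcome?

10

Solve by backward induction (Player I leads).
- T: BR = R, leader payoff -1.
- M: BR = R, leader payoff -5.
- B: BR = R, leader payoff 9.
Player I's induced payoffs are -1, -5, 9, so Player I commits to B. Subgame-perfect outcome: (B, R) with payoffs (9, 10).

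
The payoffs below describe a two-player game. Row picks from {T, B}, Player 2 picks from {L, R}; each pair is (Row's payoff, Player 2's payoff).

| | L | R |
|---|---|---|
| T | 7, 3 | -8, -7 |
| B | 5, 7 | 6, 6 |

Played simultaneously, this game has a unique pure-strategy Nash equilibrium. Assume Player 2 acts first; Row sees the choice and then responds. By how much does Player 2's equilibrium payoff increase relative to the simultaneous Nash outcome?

Row best-responds to each possible Player 2 move:
- L → Row plays T (best of 7, 5); Player 2 gets 3.
- R → Row plays B (best of -8, 6); Player 2 gets 6.
Player 2's induced payoffs are 3, 6, so Player 2 commits to R. Subgame-perfect outcome: (B, R) with payoffs (6, 6).
For the simultaneous game, intersect best replies.
Row's best replies: L→T; R→B.
Player 2's best replies: T→L; B→L.
The unique mutual best reply is (T, L), giving (7, 3).
Player 2's commitment gain: 6 − 3 = 3.

3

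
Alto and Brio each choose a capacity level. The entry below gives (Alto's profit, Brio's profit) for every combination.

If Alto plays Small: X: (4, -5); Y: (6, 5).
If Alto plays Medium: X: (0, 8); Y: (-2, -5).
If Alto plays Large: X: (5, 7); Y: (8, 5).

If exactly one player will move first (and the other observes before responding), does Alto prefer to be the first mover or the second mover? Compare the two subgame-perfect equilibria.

first

If Alto leads: Brio's best replies are Small→Y, Medium→X, Large→X; Alto's induced payoffs 6, 0, 5; outcome (Small, Y), payoffs (6, 5).
If Brio leads: Alto's best replies are X→Large, Y→Large; Brio's induced payoffs 7, 5; outcome (Large, X), payoffs (5, 7).
Alto gets 6 moving first and 5 moving second, so Alto prefers to move first.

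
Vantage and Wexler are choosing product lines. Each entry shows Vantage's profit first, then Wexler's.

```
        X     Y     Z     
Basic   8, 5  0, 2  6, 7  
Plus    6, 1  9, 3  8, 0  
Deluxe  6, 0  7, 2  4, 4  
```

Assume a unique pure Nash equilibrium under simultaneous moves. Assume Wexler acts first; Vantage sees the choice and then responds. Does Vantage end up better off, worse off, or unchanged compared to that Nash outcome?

Work backward from Vantage's decision.
- X: Vantage compares 8, 6, 6 and picks Basic; Wexler would get 5.
- Y: Vantage compares 0, 9, 7 and picks Plus; Wexler would get 3.
- Z: Vantage compares 6, 8, 4 and picks Plus; Wexler would get 0.
Wexler's induced payoffs are 5, 3, 0, so Wexler commits to X. Subgame-perfect outcome: (Basic, X) with payoffs (8, 5).
Now find the simultaneous Nash equilibrium.
Vantage's best replies: X→Basic; Y→Plus; Z→Plus.
Wexler's best replies: Basic→Z; Plus→Y; Deluxe→Z.
Only (Plus, Y) has each player best-responding; Nash payoffs (9, 3).
Vantage earns 8 sequentially versus 9 at the Nash outcome: worse off.

worse off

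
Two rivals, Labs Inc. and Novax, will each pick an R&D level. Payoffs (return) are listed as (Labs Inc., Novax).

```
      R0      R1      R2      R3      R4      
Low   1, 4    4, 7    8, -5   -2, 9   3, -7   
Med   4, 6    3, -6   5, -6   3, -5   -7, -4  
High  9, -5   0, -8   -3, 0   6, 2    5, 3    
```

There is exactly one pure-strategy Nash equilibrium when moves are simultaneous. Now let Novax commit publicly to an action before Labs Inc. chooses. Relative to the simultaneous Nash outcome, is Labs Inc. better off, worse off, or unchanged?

Work backward from Labs Inc.'s decision.
- R0: Labs Inc. compares 1, 4, 9 and picks High; Novax would get -5.
- R1: Labs Inc. compares 4, 3, 0 and picks Low; Novax would get 7.
- R2: Labs Inc. compares 8, 5, -3 and picks Low; Novax would get -5.
- R3: Labs Inc. compares -2, 3, 6 and picks High; Novax would get 2.
- R4: Labs Inc. compares 3, -7, 5 and picks High; Novax would get 3.
Among -5, 7, -5, 2, 3, the best is 7 at R1. Subgame-perfect outcome: (Low, R1) with payoffs (4, 7).
Under simultaneous play:
Labs Inc.'s best replies: R0→High; R1→Low; R2→Low; R3→High; R4→High.
Novax's best replies: Low→R3; Med→R0; High→R4.
The unique mutual best reply is (High, R4), giving (5, 3).
Labs Inc. earns 4 sequentially versus 5 at the Nash outcome: worse off.

worse off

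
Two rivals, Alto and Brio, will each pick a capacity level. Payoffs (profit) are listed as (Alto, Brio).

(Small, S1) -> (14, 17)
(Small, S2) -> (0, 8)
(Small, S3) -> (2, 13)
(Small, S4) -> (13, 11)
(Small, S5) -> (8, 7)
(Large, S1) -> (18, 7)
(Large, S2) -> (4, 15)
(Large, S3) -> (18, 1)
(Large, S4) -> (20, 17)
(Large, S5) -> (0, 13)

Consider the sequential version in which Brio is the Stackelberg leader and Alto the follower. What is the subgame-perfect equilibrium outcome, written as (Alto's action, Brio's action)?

(Large, S4)

Alto best-responds to each possible Brio move:
- S1: Alto compares 14, 18 and picks Large; Brio would get 7.
- S2: Alto compares 0, 4 and picks Large; Brio would get 15.
- S3: Alto compares 2, 18 and picks Large; Brio would get 1.
- S4: Alto compares 13, 20 and picks Large; Brio would get 17.
- S5: Alto compares 8, 0 and picks Small; Brio would get 7.
Among 7, 15, 1, 17, 7, the best is 17 at S4. Subgame-perfect outcome: (Large, S4) with payoffs (20, 17).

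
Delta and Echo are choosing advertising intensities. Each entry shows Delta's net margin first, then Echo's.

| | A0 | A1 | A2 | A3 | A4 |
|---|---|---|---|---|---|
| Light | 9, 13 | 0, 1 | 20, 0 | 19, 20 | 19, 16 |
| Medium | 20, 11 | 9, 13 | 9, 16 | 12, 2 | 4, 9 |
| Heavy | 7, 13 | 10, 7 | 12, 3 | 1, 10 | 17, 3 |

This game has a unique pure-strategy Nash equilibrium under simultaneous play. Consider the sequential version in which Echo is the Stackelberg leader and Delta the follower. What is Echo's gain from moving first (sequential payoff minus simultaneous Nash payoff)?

Solve by backward induction (Echo leads).
- A0 → Delta plays Medium (best of 9, 20, 7); Echo gets 11.
- A1 → Delta plays Heavy (best of 0, 9, 10); Echo gets 7.
- A2 → Delta plays Light (best of 20, 9, 12); Echo gets 0.
- A3 → Delta plays Light (best of 19, 12, 1); Echo gets 20.
- A4 → Delta plays Light (best of 19, 4, 17); Echo gets 16.
Among 11, 7, 0, 20, 16, the best is 20 at A3. Subgame-perfect outcome: (Light, A3) with payoffs (19, 20).
Now find the simultaneous Nash equilibrium.
Delta's best replies: A0→Medium; A1→Heavy; A2→Light; A3→Light; A4→Light.
Echo's best replies: Light→A3; Medium→A2; Heavy→A0.
Only (Light, A3) has each player best-responding; Nash payoffs (19, 20).
Echo's commitment gain: 20 − 20 = 0.

0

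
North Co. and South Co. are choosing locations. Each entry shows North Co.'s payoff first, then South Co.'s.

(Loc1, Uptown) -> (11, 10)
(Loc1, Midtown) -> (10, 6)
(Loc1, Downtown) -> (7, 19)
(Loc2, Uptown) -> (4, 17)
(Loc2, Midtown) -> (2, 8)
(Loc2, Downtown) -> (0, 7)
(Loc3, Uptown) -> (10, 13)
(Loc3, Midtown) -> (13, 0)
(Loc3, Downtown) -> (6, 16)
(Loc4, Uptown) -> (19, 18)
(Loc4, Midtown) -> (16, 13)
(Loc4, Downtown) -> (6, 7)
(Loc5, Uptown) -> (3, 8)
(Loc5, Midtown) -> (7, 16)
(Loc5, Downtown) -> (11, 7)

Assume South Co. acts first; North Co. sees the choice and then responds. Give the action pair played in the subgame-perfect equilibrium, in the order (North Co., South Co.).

Work backward from North Co.'s decision.
- Uptown: North Co. compares 11, 4, 10, 19, 3 and picks Loc4; South Co. would get 18.
- Midtown: North Co. compares 10, 2, 13, 16, 7 and picks Loc4; South Co. would get 13.
- Downtown: North Co. compares 7, 0, 6, 6, 11 and picks Loc5; South Co. would get 7.
Maximizing over 18, 13, 7, South Co. chooses Uptown. Subgame-perfect outcome: (Loc4, Uptown) with payoffs (19, 18).

(Loc4, Uptown)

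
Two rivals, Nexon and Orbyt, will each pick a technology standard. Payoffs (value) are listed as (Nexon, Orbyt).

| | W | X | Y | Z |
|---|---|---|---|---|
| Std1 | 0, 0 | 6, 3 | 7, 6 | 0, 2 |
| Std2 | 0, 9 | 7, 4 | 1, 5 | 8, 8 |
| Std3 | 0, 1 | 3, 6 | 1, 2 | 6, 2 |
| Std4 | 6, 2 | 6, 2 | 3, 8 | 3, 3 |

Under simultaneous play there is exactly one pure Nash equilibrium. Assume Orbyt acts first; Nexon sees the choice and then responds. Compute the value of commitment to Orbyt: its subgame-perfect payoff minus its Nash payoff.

Backward induction with Orbyt moving first.
- W: BR = Std4, leader payoff 2.
- X: BR = Std2, leader payoff 4.
- Y: BR = Std1, leader payoff 6.
- Z: BR = Std2, leader payoff 8.
Maximizing over 2, 4, 6, 8, Orbyt chooses Z. Subgame-perfect outcome: (Std2, Z) with payoffs (8, 8).
For the simultaneous game, intersect best replies.
Nexon's best replies: W→Std4; X→Std2; Y→Std1; Z→Std2.
Orbyt's best replies: Std1→Y; Std2→W; Std3→X; Std4→Y.
Only (Std1, Y) has each player best-responding; Nash payoffs (7, 6).
Orbyt's commitment gain: 8 − 6 = 2.

2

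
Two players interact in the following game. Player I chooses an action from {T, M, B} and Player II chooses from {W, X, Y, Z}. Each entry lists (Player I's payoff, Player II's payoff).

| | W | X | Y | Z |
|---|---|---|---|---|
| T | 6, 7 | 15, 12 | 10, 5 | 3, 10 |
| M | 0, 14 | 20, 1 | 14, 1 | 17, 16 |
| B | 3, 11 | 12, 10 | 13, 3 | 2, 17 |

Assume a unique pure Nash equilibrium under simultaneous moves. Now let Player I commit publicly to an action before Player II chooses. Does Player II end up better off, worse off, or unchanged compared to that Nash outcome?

Player II best-responds to each possible Player I move:
- T → Player II plays X (best of 7, 12, 5, 10); Player I gets 15.
- M → Player II plays Z (best of 14, 1, 1, 16); Player I gets 17.
- B → Player II plays Z (best of 11, 10, 3, 17); Player I gets 2.
Player I's induced payoffs are 15, 17, 2, so Player I commits to M. Subgame-perfect outcome: (M, Z) with payoffs (17, 16).
Now find the simultaneous Nash equilibrium.
Player I's best replies: W→T; X→M; Y→M; Z→M.
Player II's best replies: T→X; M→Z; B→Z.
Only (M, Z) has each player best-responding; Nash payoffs (17, 16).
Player II earns 16 sequentially versus 16 at the Nash outcome: unchanged.

unchanged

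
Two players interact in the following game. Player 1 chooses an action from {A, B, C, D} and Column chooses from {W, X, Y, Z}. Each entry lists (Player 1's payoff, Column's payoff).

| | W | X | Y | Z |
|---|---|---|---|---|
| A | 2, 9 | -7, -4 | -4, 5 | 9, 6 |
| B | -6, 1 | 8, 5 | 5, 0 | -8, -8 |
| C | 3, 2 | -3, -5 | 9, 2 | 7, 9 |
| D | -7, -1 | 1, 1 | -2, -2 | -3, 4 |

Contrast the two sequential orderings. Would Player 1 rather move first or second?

If Player 1 leads: Column's best replies are A→W, B→X, C→Z, D→Z; Player 1's induced payoffs 2, 8, 7, -3; outcome (B, X), payoffs (8, 5).
If Column leads: Player 1's best replies are W→C, X→B, Y→C, Z→A; Column's induced payoffs 2, 5, 2, 6; outcome (A, Z), payoffs (9, 6).
Player 1 gets 8 moving first and 9 moving second, so Player 1 prefers to move second.

second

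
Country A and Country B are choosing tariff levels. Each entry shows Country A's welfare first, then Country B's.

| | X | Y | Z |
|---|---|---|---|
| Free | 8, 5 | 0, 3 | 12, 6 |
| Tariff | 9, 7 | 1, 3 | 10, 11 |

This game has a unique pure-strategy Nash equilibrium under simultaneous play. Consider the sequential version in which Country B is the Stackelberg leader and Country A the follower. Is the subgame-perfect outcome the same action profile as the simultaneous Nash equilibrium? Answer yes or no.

Backward induction with Country B moving first.
- X: Country A compares 8, 9 and picks Tariff; Country B would get 7.
- Y: Country A compares 0, 1 and picks Tariff; Country B would get 3.
- Z: Country A compares 12, 10 and picks Free; Country B would get 6.
Maximizing over 7, 3, 6, Country B chooses X. Subgame-perfect outcome: (Tariff, X) with payoffs (9, 7).
Now find the simultaneous Nash equilibrium.
Country A's best replies: X→Tariff; Y→Tariff; Z→Free.
Country B's best replies: Free→Z; Tariff→Z.
Only (Free, Z) has each player best-responding; Nash payoffs (12, 6).
Sequential outcome (Tariff, X) differs from the Nash profile (Free, Z).

no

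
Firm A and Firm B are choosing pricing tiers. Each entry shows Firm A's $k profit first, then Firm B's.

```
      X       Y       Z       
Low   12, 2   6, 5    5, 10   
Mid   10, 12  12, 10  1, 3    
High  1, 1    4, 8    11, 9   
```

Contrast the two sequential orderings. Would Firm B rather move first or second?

first

If Firm A leads: Firm B's best replies are Low→Z, Mid→X, High→Z; Firm A's induced payoffs 5, 10, 11; outcome (High, Z), payoffs (11, 9).
If Firm B leads: Firm A's best replies are X→Low, Y→Mid, Z→High; Firm B's induced payoffs 2, 10, 9; outcome (Mid, Y), payoffs (12, 10).
Firm B gets 10 moving first and 9 moving second, so Firm B prefers to move first.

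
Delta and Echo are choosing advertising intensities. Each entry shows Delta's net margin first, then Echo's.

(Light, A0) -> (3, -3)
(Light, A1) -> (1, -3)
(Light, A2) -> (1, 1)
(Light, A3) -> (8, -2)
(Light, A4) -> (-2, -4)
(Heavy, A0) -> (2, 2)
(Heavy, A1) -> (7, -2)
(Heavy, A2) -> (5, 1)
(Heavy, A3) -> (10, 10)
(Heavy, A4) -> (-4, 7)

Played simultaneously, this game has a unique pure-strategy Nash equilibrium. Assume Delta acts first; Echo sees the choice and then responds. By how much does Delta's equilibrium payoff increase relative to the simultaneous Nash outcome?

0

Work backward from Echo's decision.
- Light → Echo plays A2 (best of -3, -3, 1, -2, -4); Delta gets 1.
- Heavy → Echo plays A3 (best of 2, -2, 1, 10, 7); Delta gets 10.
Delta's induced payoffs are 1, 10, so Delta commits to Heavy. Subgame-perfect outcome: (Heavy, A3) with payoffs (10, 10).
Now find the simultaneous Nash equilibrium.
Delta's best replies: A0→Light; A1→Heavy; A2→Heavy; A3→Heavy; A4→Light.
Echo's best replies: Light→A2; Heavy→A3.
Only (Heavy, A3) has each player best-responding; Nash payoffs (10, 10).
Delta's commitment gain: 10 − 10 = 0.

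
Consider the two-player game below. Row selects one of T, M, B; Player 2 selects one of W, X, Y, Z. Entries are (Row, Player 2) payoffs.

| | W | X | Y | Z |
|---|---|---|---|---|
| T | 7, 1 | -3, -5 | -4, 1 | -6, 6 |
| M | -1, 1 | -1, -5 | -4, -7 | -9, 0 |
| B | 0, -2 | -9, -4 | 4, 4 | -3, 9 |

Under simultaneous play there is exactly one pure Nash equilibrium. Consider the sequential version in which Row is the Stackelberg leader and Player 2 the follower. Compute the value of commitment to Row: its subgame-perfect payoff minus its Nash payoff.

Backward induction with Row moving first.
- T: BR = Z, leader payoff -6.
- M: BR = W, leader payoff -1.
- B: BR = Z, leader payoff -3.
Maximizing over -6, -1, -3, Row chooses M. Subgame-perfect outcome: (M, W) with payoffs (-1, 1).
For the simultaneous game, intersect best replies.
Row's best replies: W→T; X→M; Y→B; Z→B.
Player 2's best replies: T→Z; M→W; B→Z.
Only (B, Z) has each player best-responding; Nash payoffs (-3, 9).
Row's commitment gain: -1 − -3 = 2.

2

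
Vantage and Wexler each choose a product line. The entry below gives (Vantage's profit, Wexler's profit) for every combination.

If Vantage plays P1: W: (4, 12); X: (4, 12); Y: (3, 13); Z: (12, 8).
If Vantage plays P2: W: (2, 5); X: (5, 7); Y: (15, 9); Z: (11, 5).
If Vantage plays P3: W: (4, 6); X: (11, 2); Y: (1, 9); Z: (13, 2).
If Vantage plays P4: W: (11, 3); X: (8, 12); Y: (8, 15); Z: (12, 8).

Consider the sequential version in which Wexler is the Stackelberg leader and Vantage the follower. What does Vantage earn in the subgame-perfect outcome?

15

Solve by backward induction (Wexler leads).
- W: Vantage compares 4, 2, 4, 11 and picks P4; Wexler would get 3.
- X: Vantage compares 4, 5, 11, 8 and picks P3; Wexler would get 2.
- Y: Vantage compares 3, 15, 1, 8 and picks P2; Wexler would get 9.
- Z: Vantage compares 12, 11, 13, 12 and picks P3; Wexler would get 2.
Wexler's induced payoffs are 3, 2, 9, 2, so Wexler commits to Y. Subgame-perfect outcome: (P2, Y) with payoffs (15, 9).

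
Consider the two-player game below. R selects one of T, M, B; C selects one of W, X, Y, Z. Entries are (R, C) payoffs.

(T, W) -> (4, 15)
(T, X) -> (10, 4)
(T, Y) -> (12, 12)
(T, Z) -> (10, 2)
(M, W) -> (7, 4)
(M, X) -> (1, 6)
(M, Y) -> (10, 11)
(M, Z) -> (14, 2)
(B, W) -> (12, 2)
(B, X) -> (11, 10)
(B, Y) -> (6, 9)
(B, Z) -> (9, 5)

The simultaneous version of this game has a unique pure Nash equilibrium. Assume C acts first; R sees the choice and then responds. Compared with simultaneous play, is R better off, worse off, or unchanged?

R best-responds to each possible C move:
- W: R compares 4, 7, 12 and picks B; C would get 2.
- X: R compares 10, 1, 11 and picks B; C would get 10.
- Y: R compares 12, 10, 6 and picks T; C would get 12.
- Z: R compares 10, 14, 9 and picks M; C would get 2.
Among 2, 10, 12, 2, the best is 12 at Y. Subgame-perfect outcome: (T, Y) with payoffs (12, 12).
Now find the simultaneous Nash equilibrium.
R's best replies: W→B; X→B; Y→T; Z→M.
C's best replies: T→W; M→Y; B→X.
The unique mutual best reply is (B, X), giving (11, 10).
R earns 12 sequentially versus 11 at the Nash outcome: better off.

better off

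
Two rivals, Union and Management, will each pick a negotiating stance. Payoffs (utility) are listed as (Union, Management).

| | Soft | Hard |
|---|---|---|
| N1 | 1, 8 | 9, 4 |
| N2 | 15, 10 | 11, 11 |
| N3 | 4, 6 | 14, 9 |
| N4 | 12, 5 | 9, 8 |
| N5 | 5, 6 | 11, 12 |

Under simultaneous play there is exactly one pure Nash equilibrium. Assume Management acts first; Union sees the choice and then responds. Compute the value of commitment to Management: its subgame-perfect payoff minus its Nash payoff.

1

Solve by backward induction (Management leads).
- Soft → Union plays N2 (best of 1, 15, 4, 12, 5); Management gets 10.
- Hard → Union plays N3 (best of 9, 11, 14, 9, 11); Management gets 9.
Maximizing over 10, 9, Management chooses Soft. Subgame-perfect outcome: (N2, Soft) with payoffs (15, 10).
Under simultaneous play:
Union's best replies: Soft→N2; Hard→N3.
Management's best replies: N1→Soft; N2→Hard; N3→Hard; N4→Hard; N5→Hard.
Only (N3, Hard) has each player best-responding; Nash payoffs (14, 9).
Management's commitment gain: 10 − 9 = 1.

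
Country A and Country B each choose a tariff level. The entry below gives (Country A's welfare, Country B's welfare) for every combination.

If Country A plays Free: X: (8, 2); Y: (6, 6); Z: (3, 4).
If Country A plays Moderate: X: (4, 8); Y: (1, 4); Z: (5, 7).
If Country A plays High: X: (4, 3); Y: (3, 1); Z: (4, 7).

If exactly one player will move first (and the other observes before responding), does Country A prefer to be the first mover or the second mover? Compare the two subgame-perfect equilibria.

first

If Country A leads: Country B's best replies are Free→Y, Moderate→X, High→Z; Country A's induced payoffs 6, 4, 4; outcome (Free, Y), payoffs (6, 6).
If Country B leads: Country A's best replies are X→Free, Y→Free, Z→Moderate; Country B's induced payoffs 2, 6, 7; outcome (Moderate, Z), payoffs (5, 7).
Country A gets 6 moving first and 5 moving second, so Country A prefers to move first.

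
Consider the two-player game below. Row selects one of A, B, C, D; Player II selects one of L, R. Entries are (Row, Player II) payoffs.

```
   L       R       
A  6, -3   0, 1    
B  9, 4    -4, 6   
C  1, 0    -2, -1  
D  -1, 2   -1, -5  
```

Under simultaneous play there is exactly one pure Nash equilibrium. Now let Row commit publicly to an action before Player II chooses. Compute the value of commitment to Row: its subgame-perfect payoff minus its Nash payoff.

1

Work backward from Player II's decision.
- A: BR = R, leader payoff 0.
- B: BR = R, leader payoff -4.
- C: BR = L, leader payoff 1.
- D: BR = L, leader payoff -1.
Maximizing over 0, -4, 1, -1, Row chooses C. Subgame-perfect outcome: (C, L) with payoffs (1, 0).
Under simultaneous play:
Row's best replies: L→B; R→A.
Player II's best replies: A→R; B→R; C→L; D→L.
Only (A, R) has each player best-responding; Nash payoffs (0, 1).
Row's commitment gain: 1 − 0 = 1.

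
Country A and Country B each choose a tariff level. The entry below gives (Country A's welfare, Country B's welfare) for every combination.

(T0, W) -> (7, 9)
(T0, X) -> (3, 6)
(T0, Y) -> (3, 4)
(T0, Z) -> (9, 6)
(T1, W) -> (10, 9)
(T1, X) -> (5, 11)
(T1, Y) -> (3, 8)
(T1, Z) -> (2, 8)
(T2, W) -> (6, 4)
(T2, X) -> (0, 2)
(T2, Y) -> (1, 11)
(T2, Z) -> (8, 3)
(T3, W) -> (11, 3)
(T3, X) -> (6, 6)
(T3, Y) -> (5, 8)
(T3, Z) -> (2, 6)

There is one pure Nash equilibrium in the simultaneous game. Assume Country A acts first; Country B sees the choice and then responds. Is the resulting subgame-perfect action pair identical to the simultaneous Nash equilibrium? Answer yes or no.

Backward induction with Country A moving first.
- T0: BR = W, leader payoff 7.
- T1: BR = X, leader payoff 5.
- T2: BR = Y, leader payoff 1.
- T3: BR = Y, leader payoff 5.
Country A's induced payoffs are 7, 5, 1, 5, so Country A commits to T0. Subgame-perfect outcome: (T0, W) with payoffs (7, 9).
For the simultaneous game, intersect best replies.
Country A's best replies: W→T3; X→T3; Y→T3; Z→T0.
Country B's best replies: T0→W; T1→X; T2→Y; T3→Y.
Only (T3, Y) has each player best-responding; Nash payoffs (5, 8).
Sequential outcome (T0, W) differs from the Nash profile (T3, Y).

no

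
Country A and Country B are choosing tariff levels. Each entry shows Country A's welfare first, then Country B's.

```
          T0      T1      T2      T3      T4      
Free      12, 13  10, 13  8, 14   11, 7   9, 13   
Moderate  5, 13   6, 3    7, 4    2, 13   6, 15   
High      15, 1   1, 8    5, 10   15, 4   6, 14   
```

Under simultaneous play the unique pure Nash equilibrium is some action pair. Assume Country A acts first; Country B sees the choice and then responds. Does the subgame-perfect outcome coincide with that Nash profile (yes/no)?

yes

Country B best-responds to each possible Country A move:
- Free: Country B compares 13, 13, 14, 7, 13 and picks T2; Country A would get 8.
- Moderate: Country B compares 13, 3, 4, 13, 15 and picks T4; Country A would get 6.
- High: Country B compares 1, 8, 10, 4, 14 and picks T4; Country A would get 6.
Among 8, 6, 6, the best is 8 at Free. Subgame-perfect outcome: (Free, T2) with payoffs (8, 14).
Now find the simultaneous Nash equilibrium.
Country A's best replies: T0→High; T1→Free; T2→Free; T3→High; T4→Free.
Country B's best replies: Free→T2; Moderate→T4; High→T4.
Only (Free, T2) has each player best-responding; Nash payoffs (8, 14).
Sequential outcome (Free, T2) coincides with the Nash profile (Free, T2).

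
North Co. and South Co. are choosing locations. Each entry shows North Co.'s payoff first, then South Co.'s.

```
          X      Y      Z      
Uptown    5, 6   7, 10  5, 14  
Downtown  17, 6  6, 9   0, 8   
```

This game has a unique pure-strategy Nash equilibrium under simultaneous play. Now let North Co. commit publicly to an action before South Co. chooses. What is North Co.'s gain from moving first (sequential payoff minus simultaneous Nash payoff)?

1

Solve by backward induction (North Co. leads).
- Uptown: BR = Z, leader payoff 5.
- Downtown: BR = Y, leader payoff 6.
North Co.'s induced payoffs are 5, 6, so North Co. commits to Downtown. Subgame-perfect outcome: (Downtown, Y) with payoffs (6, 9).
Now find the simultaneous Nash equilibrium.
North Co.'s best replies: X→Downtown; Y→Uptown; Z→Uptown.
South Co.'s best replies: Uptown→Z; Downtown→Y.
Only (Uptown, Z) has each player best-responding; Nash payoffs (5, 14).
North Co.'s commitment gain: 6 − 5 = 1.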